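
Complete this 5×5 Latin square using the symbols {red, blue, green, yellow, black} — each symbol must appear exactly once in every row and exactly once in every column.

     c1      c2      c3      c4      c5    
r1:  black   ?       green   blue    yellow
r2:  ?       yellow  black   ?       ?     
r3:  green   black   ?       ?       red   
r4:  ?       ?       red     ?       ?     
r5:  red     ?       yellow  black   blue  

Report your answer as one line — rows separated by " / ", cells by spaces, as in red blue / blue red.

black red green blue yellow / blue yellow black red green / green black blue yellow red / yellow blue red green black / red green yellow black blue

row 1 has {blue,green,yellow,black}; column 2 has {yellow,black} — only red is left for (r1,c2).
row 2 has {yellow,black}; column 1 has {red,green,black} — only blue is left for (r2,c1).
row 2 has {blue,yellow,black}; column 5 has {red,blue,yellow} — only green is left for (r2,c5).
row 3 has {red,green,black}; column 3 has {red,green,yellow,black} — only blue is left for (r3,c3).
row 3 has {red,blue,green,black}; column 4 has {blue,black} — only yellow is left for (r3,c4).
row 4 has {red}; column 1 has {red,blue,green,black} — only yellow is left for (r4,c1).
row 4 has {red,yellow}; column 4 has {blue,yellow,black} — only green is left for (r4,c4).
row 4 has {red,green,yellow}; column 5 has {red,blue,green,yellow} — only black is left for (r4,c5).
row 5 has {red,blue,yellow,black}; column 2 has {red,yellow,black} — only green is left for (r5,c2).
row 2 has {blue,green,yellow,black}; column 4 has {blue,green,yellow,black} — only red is left for (r2,c4).
row 4 has {red,green,yellow,black}; column 2 has {red,green,yellow,black} — only blue is left for (r4,c2).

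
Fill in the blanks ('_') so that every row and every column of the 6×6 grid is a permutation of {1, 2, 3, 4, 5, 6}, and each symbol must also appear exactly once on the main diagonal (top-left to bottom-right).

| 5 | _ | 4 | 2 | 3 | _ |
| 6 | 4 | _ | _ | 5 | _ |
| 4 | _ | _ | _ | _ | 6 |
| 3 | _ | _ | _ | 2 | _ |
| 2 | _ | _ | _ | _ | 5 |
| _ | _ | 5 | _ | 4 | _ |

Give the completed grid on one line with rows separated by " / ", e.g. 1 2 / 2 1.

5 6 4 2 3 1 / 6 4 1 3 5 2 / 4 3 2 5 1 6 / 3 5 6 1 2 4 / 2 1 3 4 6 5 / 1 2 5 6 4 3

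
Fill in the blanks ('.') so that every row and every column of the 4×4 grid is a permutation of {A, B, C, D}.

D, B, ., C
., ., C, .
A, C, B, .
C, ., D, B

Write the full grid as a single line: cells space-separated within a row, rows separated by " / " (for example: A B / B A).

D B A C / B D C A / A C B D / C A D B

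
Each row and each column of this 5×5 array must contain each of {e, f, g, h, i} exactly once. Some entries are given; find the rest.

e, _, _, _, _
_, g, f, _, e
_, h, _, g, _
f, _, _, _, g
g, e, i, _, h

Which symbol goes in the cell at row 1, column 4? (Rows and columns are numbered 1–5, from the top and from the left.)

h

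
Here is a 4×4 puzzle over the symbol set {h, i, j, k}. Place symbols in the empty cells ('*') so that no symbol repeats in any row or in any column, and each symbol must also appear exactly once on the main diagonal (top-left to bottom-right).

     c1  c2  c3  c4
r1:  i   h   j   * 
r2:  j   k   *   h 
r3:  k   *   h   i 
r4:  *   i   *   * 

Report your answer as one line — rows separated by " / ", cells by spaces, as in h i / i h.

i h j k / j k i h / k j h i / h i k j

(r1,c4) = k
(r2,c3) = i
(r3,c2) = j
(r4,c1) = h
(r4,c3) = k
(r4,c4) = j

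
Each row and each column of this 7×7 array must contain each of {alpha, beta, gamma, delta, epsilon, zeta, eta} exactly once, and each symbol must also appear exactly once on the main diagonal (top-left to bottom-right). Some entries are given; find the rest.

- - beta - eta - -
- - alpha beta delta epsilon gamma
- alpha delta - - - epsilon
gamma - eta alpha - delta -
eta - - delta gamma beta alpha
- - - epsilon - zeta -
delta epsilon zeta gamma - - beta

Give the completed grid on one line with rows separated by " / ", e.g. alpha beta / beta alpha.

row 1 has {beta,eta}; column 1 has {gamma,delta,eta}; the diagonal has {alpha,beta,gamma,delta,zeta} — only epsilon is left for (r1,c1).
row 1 has {beta,epsilon,eta}; column 4 has {alpha,beta,gamma,delta,epsilon} — only zeta is left for (r1,c4).
row 1 has {beta,epsilon,zeta,eta}; column 7 has {alpha,beta,gamma,epsilon} — only delta is left for (r1,c7).
row 2 has {alpha,beta,gamma,delta,epsilon}; column 1 has {gamma,delta,epsilon,eta} — only zeta is left for (r2,c1).
row 2 has {alpha,beta,gamma,delta,epsilon,zeta}; column 2 has {alpha,epsilon}; the diagonal has {alpha,beta,gamma,delta,epsilon,zeta} — only eta is left for (r2,c2).
row 3 has {alpha,delta,epsilon}; column 1 has {gamma,delta,epsilon,zeta,eta} — only beta is left for (r3,c1).
row 3 has {alpha,beta,delta,epsilon}; column 4 has {alpha,beta,gamma,delta,epsilon,zeta} — only eta is left for (r3,c4).
row 3 has {alpha,beta,delta,epsilon,eta}; column 5 has {gamma,delta,eta} — only zeta is left for (r3,c5).
row 3 has {alpha,beta,delta,epsilon,zeta,eta}; column 6 has {beta,delta,epsilon,zeta} — only gamma is left for (r3,c6).
row 4 has {alpha,gamma,delta,eta}; column 7 has {alpha,beta,gamma,delta,epsilon} — only zeta is left for (r4,c7).
row 5 has {alpha,beta,gamma,delta,eta}; column 2 has {alpha,epsilon,eta} — only zeta is left for (r5,c2).
row 5 has {alpha,beta,gamma,delta,zeta,eta}; column 3 has {alpha,beta,delta,zeta,eta} — only epsilon is left for (r5,c3).
row 6 has {epsilon,zeta}; column 1 has {beta,gamma,delta,epsilon,zeta,eta} — only alpha is left for (r6,c1).
row 6 has {alpha,epsilon,zeta}; column 3 has {alpha,beta,delta,epsilon,zeta,eta} — only gamma is left for (r6,c3).
row 6 has {alpha,gamma,epsilon,zeta}; column 5 has {gamma,delta,zeta,eta} — only beta is left for (r6,c5).
row 6 has {alpha,beta,gamma,epsilon,zeta}; column 7 has {alpha,beta,gamma,delta,epsilon,zeta} — only eta is left for (r6,c7).
row 7 has {beta,gamma,delta,epsilon,zeta}; column 5 has {beta,gamma,delta,zeta,eta} — only alpha is left for (r7,c5).
row 7 has {alpha,beta,gamma,delta,epsilon,zeta}; column 6 has {beta,gamma,delta,epsilon,zeta} — only eta is left for (r7,c6).
row 1 has {beta,delta,epsilon,zeta,eta}; column 2 has {alpha,epsilon,zeta,eta} — only gamma is left for (r1,c2).
row 1 has {beta,gamma,delta,epsilon,zeta,eta}; column 6 has {beta,gamma,delta,epsilon,zeta,eta} — only alpha is left for (r1,c6).
row 4 has {alpha,gamma,delta,zeta,eta}; column 2 has {alpha,gamma,epsilon,zeta,eta} — only beta is left for (r4,c2).
row 4 has {alpha,beta,gamma,delta,zeta,eta}; column 5 has {alpha,beta,gamma,delta,zeta,eta} — only epsilon is left for (r4,c5).
row 6 has {alpha,beta,gamma,epsilon,zeta,eta}; column 2 has {alpha,beta,gamma,epsilon,zeta,eta} — only delta is left for (r6,c2).

epsilon gamma beta zeta eta alpha delta / zeta eta alpha beta delta epsilon gamma / beta alpha delta eta zeta gamma epsilon / gamma beta eta alpha epsilon delta zeta / eta zeta epsilon delta gamma beta alpha / alpha delta gamma epsilon beta zeta eta / delta epsilon zeta gamma alpha eta beta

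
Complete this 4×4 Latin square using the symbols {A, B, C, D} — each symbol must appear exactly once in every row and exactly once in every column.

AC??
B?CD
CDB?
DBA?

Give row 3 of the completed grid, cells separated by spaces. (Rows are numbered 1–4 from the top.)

row 1 has {A,C}; column 3 has {A,B,C} — only D is left for (r1,c3).
row 1 has {A,C,D}; column 4 has {D} — only B is left for (r1,c4).
row 2 has {B,C,D}; column 2 has {B,C,D} — only A is left for (r2,c2).
row 3 has {B,C,D}; column 4 has {B,D} — only A is left for (r3,c4).

C D B A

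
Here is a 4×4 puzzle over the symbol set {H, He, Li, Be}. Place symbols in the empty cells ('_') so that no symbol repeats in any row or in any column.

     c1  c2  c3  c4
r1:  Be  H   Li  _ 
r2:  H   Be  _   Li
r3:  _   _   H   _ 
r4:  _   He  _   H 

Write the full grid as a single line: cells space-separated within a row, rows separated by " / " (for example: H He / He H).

Be H Li He / H Be He Li / He Li H Be / Li He Be H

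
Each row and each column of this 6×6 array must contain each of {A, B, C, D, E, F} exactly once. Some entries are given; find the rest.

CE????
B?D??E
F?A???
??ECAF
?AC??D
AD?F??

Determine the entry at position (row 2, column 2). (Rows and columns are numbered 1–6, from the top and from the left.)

(r2,c4) = A
(r4,c1) = D
(r4,c2) = B
(r5,c1) = E
(r5,c4) = B
(r5,c5) = F
(r6,c3) = B
(r6,c6) = C
(r1,c3) = F
(r1,c4) = D
(r1,c5) = B
(r1,c6) = A
(r2,c5) = C
(r3,c2) = C
(r3,c4) = E
(r3,c5) = D
(r3,c6) = B
(r6,c5) = E
(r2,c2) = F

F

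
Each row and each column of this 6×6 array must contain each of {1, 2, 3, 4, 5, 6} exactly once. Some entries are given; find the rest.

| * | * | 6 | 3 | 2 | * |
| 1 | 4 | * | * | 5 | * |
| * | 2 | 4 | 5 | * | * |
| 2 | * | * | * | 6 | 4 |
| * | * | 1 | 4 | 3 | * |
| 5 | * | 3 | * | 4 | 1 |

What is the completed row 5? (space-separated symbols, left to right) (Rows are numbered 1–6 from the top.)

6 5 1 4 3 2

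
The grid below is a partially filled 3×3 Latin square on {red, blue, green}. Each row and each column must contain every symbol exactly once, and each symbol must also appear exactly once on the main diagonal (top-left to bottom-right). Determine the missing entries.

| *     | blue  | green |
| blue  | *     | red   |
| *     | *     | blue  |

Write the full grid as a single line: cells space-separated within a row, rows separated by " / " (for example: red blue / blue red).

red blue green / blue green red / green red blue

(r1,c1) = red
(r2,c2) = green
(r3,c1) = green
(r3,c2) = red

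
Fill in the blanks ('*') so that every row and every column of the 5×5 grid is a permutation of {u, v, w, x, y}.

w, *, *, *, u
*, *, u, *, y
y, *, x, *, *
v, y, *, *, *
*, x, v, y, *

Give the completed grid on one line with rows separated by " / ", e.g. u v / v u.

Cell (r1,c2): row 1 has {u,w}; column 2 has {x,y} → v.
Cell (r1,c3): row 1 has {u,v,w}; column 3 has {u,v,x} → y.
Cell (r1,c4): row 1 has {u,v,w,y}; column 4 has {y} → x.
Cell (r2,c1): row 2 has {u,y}; column 1 has {v,w,y} → x.
Cell (r2,c2): row 2 has {u,x,y}; column 2 has {v,x,y} → w.
Cell (r2,c4): row 2 has {u,w,x,y}; column 4 has {x,y} → v.
Cell (r3,c2): row 3 has {x,y}; column 2 has {v,w,x,y} → u.
Cell (r3,c4): row 3 has {u,x,y}; column 4 has {v,x,y} → w.
Cell (r3,c5): row 3 has {u,w,x,y}; column 5 has {u,y} → v.
Cell (r4,c3): row 4 has {v,y}; column 3 has {u,v,x,y} → w.
Cell (r4,c4): row 4 has {v,w,y}; column 4 has {v,w,x,y} → u.
Cell (r4,c5): row 4 has {u,v,w,y}; column 5 has {u,v,y} → x.
Cell (r5,c1): row 5 has {v,x,y}; column 1 has {v,w,x,y} → u.
Cell (r5,c5): row 5 has {u,v,x,y}; column 5 has {u,v,x,y} → w.

w v y x u / x w u v y / y u x w v / v y w u x / u x v y w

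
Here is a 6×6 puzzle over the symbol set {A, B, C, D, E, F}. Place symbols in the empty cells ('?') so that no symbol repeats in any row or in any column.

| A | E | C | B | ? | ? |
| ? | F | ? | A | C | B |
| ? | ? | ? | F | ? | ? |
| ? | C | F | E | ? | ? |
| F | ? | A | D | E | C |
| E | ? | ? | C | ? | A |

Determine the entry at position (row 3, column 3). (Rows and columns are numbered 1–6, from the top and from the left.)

D

Cell (r2,c1): row 2 has {A,B,C,F}; column 1 has {A,E,F} → D.
Cell (r2,c3): row 2 has {A,B,C,D,F}; column 3 has {A,C,F} → E.
Cell (r4,c1): row 4 has {C,E,F}; column 1 has {A,D,E,F} → B.
Cell (r4,c6): row 4 has {B,C,E,F}; column 6 has {A,B,C} → D.
Cell (r5,c2): row 5 has {A,C,D,E,F}; column 2 has {C,E,F} → B.
Cell (r6,c2): row 6 has {A,C,E}; column 2 has {B,C,E,F} → D.
Cell (r6,c3): row 6 has {A,C,D,E}; column 3 has {A,C,E,F} → B.
Cell (r6,c5): row 6 has {A,B,C,D,E}; column 5 has {C,E} → F.
Cell (r1,c5): row 1 has {A,B,C,E}; column 5 has {C,E,F} → D.
Cell (r1,c6): row 1 has {A,B,C,D,E}; column 6 has {A,B,C,D} → F.
Cell (r3,c1): row 3 has {F}; column 1 has {A,B,D,E,F} → C.
Cell (r3,c2): row 3 has {C,F}; column 2 has {B,C,D,E,F} → A.
Cell (r3,c3): row 3 has {A,C,F}; column 3 has {A,B,C,E,F} → D.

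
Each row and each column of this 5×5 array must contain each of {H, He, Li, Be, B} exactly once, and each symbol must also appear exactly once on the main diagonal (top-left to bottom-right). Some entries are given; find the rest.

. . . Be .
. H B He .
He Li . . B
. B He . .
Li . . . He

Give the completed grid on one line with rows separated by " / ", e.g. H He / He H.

(r1,c1) = B
(r1,c2) = He
(r2,c1) = Be
(r2,c5) = Li
(r3,c3) = Be
(r3,c4) = H
(r4,c1) = H
(r4,c4) = Li
(r4,c5) = Be
(r5,c2) = Be
(r5,c3) = H
(r5,c4) = B
(r1,c3) = Li
(r1,c5) = H

B He Li Be H / Be H B He Li / He Li Be H B / H B He Li Be / Li Be H B He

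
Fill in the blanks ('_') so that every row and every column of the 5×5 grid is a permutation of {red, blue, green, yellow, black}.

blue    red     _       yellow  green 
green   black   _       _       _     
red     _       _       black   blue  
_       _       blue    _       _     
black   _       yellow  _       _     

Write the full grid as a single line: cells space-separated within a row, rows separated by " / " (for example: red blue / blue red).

blue red black yellow green / green black red blue yellow / red yellow green black blue / yellow green blue red black / black blue yellow green red

row 1 has {red,blue,green,yellow}; column 3 has {blue,yellow} — only black is left for (r1,c3).
row 2 has {green,black}; column 3 has {blue,yellow,black} — only red is left for (r2,c3).
row 2 has {red,green,black}; column 4 has {yellow,black} — only blue is left for (r2,c4).
row 2 has {red,blue,green,black}; column 5 has {blue,green} — only yellow is left for (r2,c5).
row 3 has {red,blue,black}; column 3 has {red,blue,yellow,black} — only green is left for (r3,c3).
row 4 has {blue}; column 1 has {red,blue,green,black} — only yellow is left for (r4,c1).
row 4 has {blue,yellow}; column 2 has {red,black} — only green is left for (r4,c2).
row 4 has {blue,green,yellow}; column 4 has {blue,yellow,black} — only red is left for (r4,c4).
row 4 has {red,blue,green,yellow}; column 5 has {blue,green,yellow} — only black is left for (r4,c5).
row 5 has {yellow,black}; column 2 has {red,green,black} — only blue is left for (r5,c2).
row 5 has {blue,yellow,black}; column 4 has {red,blue,yellow,black} — only green is left for (r5,c4).
row 5 has {blue,green,yellow,black}; column 5 has {blue,green,yellow,black} — only red is left for (r5,c5).
row 3 has {red,blue,green,black}; column 2 has {red,blue,green,black} — only yellow is left for (r3,c2).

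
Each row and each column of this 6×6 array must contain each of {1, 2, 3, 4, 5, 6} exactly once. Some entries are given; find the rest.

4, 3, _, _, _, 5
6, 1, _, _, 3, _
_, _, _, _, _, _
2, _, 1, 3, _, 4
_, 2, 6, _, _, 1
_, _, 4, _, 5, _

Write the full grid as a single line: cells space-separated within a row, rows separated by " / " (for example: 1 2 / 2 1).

(r1,c3) = 2
(r2,c3) = 5
(r2,c6) = 2
(r3,c3) = 3
(r3,c6) = 6
(r4,c5) = 6
(r5,c5) = 4
(r6,c2) = 6
(r6,c6) = 3
(r1,c5) = 1
(r2,c4) = 4
(r3,c5) = 2
(r4,c2) = 5
(r5,c4) = 5
(r6,c1) = 1
(r6,c4) = 2
(r1,c4) = 6
(r3,c1) = 5
(r3,c2) = 4
(r3,c4) = 1
(r5,c1) = 3

4 3 2 6 1 5 / 6 1 5 4 3 2 / 5 4 3 1 2 6 / 2 5 1 3 6 4 / 3 2 6 5 4 1 / 1 6 4 2 5 3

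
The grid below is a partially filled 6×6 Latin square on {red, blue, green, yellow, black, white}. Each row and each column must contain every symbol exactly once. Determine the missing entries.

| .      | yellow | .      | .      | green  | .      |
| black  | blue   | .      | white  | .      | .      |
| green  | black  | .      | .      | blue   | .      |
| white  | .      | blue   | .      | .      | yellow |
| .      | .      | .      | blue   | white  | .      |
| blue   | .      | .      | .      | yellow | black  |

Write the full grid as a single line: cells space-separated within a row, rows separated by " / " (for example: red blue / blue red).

red yellow white black green blue / black blue yellow white red green / green black red yellow blue white / white red blue green black yellow / yellow green black blue white red / blue white green red yellow black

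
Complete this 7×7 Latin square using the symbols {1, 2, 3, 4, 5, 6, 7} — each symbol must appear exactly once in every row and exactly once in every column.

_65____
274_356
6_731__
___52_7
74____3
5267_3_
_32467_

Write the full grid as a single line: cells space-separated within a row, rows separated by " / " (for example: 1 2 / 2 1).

3 6 5 2 7 1 4 / 2 7 4 1 3 5 6 / 6 5 7 3 1 4 2 / 4 1 3 5 2 6 7 / 7 4 1 6 5 2 3 / 5 2 6 7 4 3 1 / 1 3 2 4 6 7 5

(r2,c4) = 1
(r3,c2) = 5
(r4,c2) = 1
(r4,c3) = 3
(r5,c3) = 1
(r5,c5) = 5
(r6,c5) = 4
(r6,c7) = 1
(r7,c1) = 1
(r7,c7) = 5
(r1,c4) = 2
(r1,c5) = 7
(r1,c7) = 4
(r3,c7) = 2
(r4,c1) = 4
(r4,c6) = 6
(r5,c4) = 6
(r5,c6) = 2
(r1,c1) = 3
(r1,c6) = 1
(r3,c6) = 4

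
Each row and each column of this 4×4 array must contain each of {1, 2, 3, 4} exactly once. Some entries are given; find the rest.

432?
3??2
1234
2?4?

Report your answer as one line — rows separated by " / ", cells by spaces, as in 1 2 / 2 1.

(r1,c4): row 1 has {2,3,4}; column 4 has {2,4}, so it must be 1.
(r2,c3): row 2 has {2,3}; column 3 has {2,3,4}, so it must be 1.
(r4,c2): row 4 has {2,4}; column 2 has {2,3}, so it must be 1.
(r4,c4): row 4 has {1,2,4}; column 4 has {1,2,4}, so it must be 3.
(r2,c2): row 2 has {1,2,3}; column 2 has {1,2,3}, so it must be 4.

4 3 2 1 / 3 4 1 2 / 1 2 3 4 / 2 1 4 3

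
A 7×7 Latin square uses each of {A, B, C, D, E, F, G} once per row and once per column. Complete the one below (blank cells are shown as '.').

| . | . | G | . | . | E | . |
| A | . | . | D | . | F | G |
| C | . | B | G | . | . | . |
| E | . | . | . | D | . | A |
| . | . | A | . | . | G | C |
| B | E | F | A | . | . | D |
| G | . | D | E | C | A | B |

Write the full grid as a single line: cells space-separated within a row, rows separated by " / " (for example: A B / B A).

D B G C A E F / A C E D B F G / C A B G F D E / E G C F D B A / F D A B E G C / B E F A G C D / G F D E C A B

(r1,c7) = F
(r3,c6) = D
(r3,c7) = E
(r4,c3) = C
(r4,c6) = B
(r6,c5) = G
(r6,c6) = C
(r7,c2) = F
(r1,c1) = D
(r2,c3) = E
(r2,c5) = B
(r3,c2) = A
(r3,c5) = F
(r4,c2) = G
(r4,c4) = F
(r5,c1) = F
(r5,c4) = B
(r5,c5) = E
(r1,c4) = C
(r1,c5) = A
(r2,c2) = C
(r5,c2) = D
(r1,c2) = B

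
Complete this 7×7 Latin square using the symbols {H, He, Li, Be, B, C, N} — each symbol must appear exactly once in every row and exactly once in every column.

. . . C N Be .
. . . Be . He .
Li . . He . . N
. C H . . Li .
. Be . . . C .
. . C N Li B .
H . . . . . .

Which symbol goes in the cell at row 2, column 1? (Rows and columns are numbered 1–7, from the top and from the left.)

row 3 has {He,Li,N}; column 6 has {He,Li,Be,B,C} — only H is left for (r3,c6).
row 4 has {H,Li,C}; column 4 has {He,Be,C,N} — only B is left for (r4,c4).
row 7 has {H}; column 4 has {He,Be,B,C,N} — only Li is left for (r7,c4).
row 7 has {H,Li}; column 6 has {H,He,Li,Be,B,C} — only N is left for (r7,c6).
row 3 has {H,He,Li,N}; column 2 has {Be,C} — only B is left for (r3,c2).
row 3 has {H,He,Li,B,N}; column 3 has {H,C} — only Be is left for (r3,c3).
row 3 has {H,He,Li,Be,B,N}; column 5 has {Li,N} — only C is left for (r3,c5).
row 5 has {Be,C}; column 4 has {He,Li,Be,B,C,N} — only H is left for (r5,c4).
row 7 has {H,Li,N}; column 2 has {Be,B,C} — only He is left for (r7,c2).
row 7 has {H,He,Li,N}; column 3 has {H,Be,C} — only B is left for (r7,c3).
row 7 has {H,He,Li,B,N}; column 5 has {Li,C,N} — only Be is left for (r7,c5).
row 7 has {H,He,Li,Be,B,N}; column 7 has {N} — only C is left for (r7,c7).
row 4 has {H,Li,B,C}; column 5 has {Li,Be,C,N} — only He is left for (r4,c5).
row 4 has {H,He,Li,B,C}; column 7 has {C,N} — only Be is left for (r4,c7).
row 5 has {H,Be,C}; column 5 has {He,Li,Be,C,N} — only B is left for (r5,c5).
row 6 has {Li,B,C,N}; column 2 has {He,Be,B,C} — only H is left for (r6,c2).
row 6 has {H,Li,B,C,N}; column 7 has {Be,C,N} — only He is left for (r6,c7).
row 1 has {Be,C,N}; column 2 has {H,He,Be,B,C} — only Li is left for (r1,c2).
row 1 has {Li,Be,C,N}; column 3 has {H,Be,B,C} — only He is left for (r1,c3).
row 2 has {He,Be}; column 2 has {H,He,Li,Be,B,C} — only N is left for (r2,c2).
row 2 has {He,Be,N}; column 3 has {H,He,Be,B,C} — only Li is left for (r2,c3).
row 2 has {He,Li,Be,N}; column 5 has {He,Li,Be,B,C,N} — only H is left for (r2,c5).
row 2 has {H,He,Li,Be,N}; column 7 has {He,Be,C,N} — only B is left for (r2,c7).
row 4 has {H,He,Li,Be,B,C}; column 1 has {H,Li} — only N is left for (r4,c1).
row 5 has {H,Be,B,C}; column 1 has {H,Li,N} — only He is left for (r5,c1).
row 5 has {H,He,Be,B,C}; column 3 has {H,He,Li,Be,B,C} — only N is left for (r5,c3).
row 5 has {H,He,Be,B,C,N}; column 7 has {He,Be,B,C,N} — only Li is left for (r5,c7).
row 6 has {H,He,Li,B,C,N}; column 1 has {H,He,Li,N} — only Be is left for (r6,c1).
row 1 has {He,Li,Be,C,N}; column 1 has {H,He,Li,Be,N} — only B is left for (r1,c1).
row 1 has {He,Li,Be,B,C,N}; column 7 has {He,Li,Be,B,C,N} — only H is left for (r1,c7).
row 2 has {H,He,Li,Be,B,N}; column 1 has {H,He,Li,Be,B,N} — only C is left for (r2,c1).

C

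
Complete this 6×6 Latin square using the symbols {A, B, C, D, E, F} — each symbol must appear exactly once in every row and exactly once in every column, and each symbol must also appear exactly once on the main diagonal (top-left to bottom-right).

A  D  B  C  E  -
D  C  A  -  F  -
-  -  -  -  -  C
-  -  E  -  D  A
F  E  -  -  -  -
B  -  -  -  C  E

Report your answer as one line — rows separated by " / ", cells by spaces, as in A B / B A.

A D B C E F / D C A E F B / E F D B A C / C B E F D A / F E C A B D / B A F D C E

Cell (r1,c6): row 1 has {A,B,C,D,E}; column 6 has {A,C,E} → F.
Cell (r2,c6): row 2 has {A,C,D,F}; column 6 has {A,C,E,F} → B.
Cell (r3,c1): row 3 has {C}; column 1 has {A,B,D,F} → E.
Cell (r4,c1): row 4 has {A,D,E}; column 1 has {A,B,D,E,F} → C.
Cell (r5,c5): row 5 has {E,F}; column 5 has {C,D,E,F}; the diagonal has {A,C,E} → B.
Cell (r5,c6): row 5 has {B,E,F}; column 6 has {A,B,C,E,F} → D.
Cell (r2,c4): row 2 has {A,B,C,D,F}; column 4 has {C} → E.
Cell (r3,c5): row 3 has {C,E}; column 5 has {B,C,D,E,F} → A.
Cell (r4,c4): row 4 has {A,C,D,E}; column 4 has {C,E}; the diagonal has {A,B,C,E} → F.
Cell (r5,c3): row 5 has {B,D,E,F}; column 3 has {A,B,E} → C.
Cell (r5,c4): row 5 has {B,C,D,E,F}; column 4 has {C,E,F} → A.
Cell (r6,c4): row 6 has {B,C,E}; column 4 has {A,C,E,F} → D.
Cell (r3,c3): row 3 has {A,C,E}; column 3 has {A,B,C,E}; the diagonal has {A,B,C,E,F} → D.
Cell (r3,c4): row 3 has {A,C,D,E}; column 4 has {A,C,D,E,F} → B.
Cell (r4,c2): row 4 has {A,C,D,E,F}; column 2 has {C,D,E} → B.
Cell (r6,c3): row 6 has {B,C,D,E}; column 3 has {A,B,C,D,E} → F.
Cell (r3,c2): row 3 has {A,B,C,D,E}; column 2 has {B,C,D,E} → F.
Cell (r6,c2): row 6 has {B,C,D,E,F}; column 2 has {B,C,D,E,F} → A.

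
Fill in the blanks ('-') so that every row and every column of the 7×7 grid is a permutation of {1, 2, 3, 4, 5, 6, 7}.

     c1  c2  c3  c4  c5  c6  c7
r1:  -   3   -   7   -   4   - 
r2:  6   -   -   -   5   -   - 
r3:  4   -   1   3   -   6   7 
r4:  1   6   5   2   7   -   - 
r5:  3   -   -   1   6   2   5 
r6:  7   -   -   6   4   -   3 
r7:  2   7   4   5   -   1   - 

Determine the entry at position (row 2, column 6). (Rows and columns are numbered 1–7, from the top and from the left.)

7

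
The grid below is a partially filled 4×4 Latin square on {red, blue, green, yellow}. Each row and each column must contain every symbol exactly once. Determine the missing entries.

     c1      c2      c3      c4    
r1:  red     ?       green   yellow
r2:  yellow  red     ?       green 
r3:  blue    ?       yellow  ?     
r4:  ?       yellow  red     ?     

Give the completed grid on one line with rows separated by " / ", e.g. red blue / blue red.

red blue green yellow / yellow red blue green / blue green yellow red / green yellow red blue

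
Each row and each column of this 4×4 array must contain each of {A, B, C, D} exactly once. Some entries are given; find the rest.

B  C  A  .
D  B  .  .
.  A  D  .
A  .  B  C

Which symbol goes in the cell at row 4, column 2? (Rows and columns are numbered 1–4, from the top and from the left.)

D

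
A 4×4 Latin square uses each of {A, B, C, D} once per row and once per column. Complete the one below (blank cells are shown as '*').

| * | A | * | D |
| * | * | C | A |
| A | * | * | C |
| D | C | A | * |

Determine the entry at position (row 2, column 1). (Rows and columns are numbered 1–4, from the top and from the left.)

row 1 has {A,D}; column 3 has {A,C} — only B is left for (r1,c3).
row 2 has {A,C}; column 1 has {A,D} — only B is left for (r2,c1).

B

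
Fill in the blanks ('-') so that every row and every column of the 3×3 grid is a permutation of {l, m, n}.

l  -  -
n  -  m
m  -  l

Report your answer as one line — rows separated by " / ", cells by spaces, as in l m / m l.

l m n / n l m / m n l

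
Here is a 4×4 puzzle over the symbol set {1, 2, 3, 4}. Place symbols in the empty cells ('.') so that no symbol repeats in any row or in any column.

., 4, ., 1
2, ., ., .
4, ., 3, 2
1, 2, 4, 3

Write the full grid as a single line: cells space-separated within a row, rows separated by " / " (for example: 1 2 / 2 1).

3 4 2 1 / 2 3 1 4 / 4 1 3 2 / 1 2 4 3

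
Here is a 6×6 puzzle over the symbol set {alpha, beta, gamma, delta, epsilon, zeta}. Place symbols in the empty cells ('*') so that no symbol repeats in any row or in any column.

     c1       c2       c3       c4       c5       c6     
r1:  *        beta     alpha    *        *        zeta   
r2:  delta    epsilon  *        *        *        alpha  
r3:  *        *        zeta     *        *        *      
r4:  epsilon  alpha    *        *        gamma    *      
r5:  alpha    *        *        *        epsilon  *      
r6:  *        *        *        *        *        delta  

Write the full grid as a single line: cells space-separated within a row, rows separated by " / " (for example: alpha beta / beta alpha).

(r1,c1): row 1 has {alpha,beta,zeta}; column 1 has {alpha,delta,epsilon}, so it must be gamma.
(r1,c5): row 1 has {alpha,beta,gamma,zeta}; column 5 has {gamma,epsilon}, so it must be delta.
(r3,c1): row 3 has {zeta}; column 1 has {alpha,gamma,delta,epsilon}, so it must be beta.
(r3,c5): row 3 has {beta,zeta}; column 5 has {gamma,delta,epsilon}, so it must be alpha.
(r4,c6): row 4 has {alpha,gamma,epsilon}; column 6 has {alpha,delta,zeta}, so it must be beta.
(r5,c6): row 5 has {alpha,epsilon}; column 6 has {alpha,beta,delta,zeta}, so it must be gamma.
(r6,c1): row 6 has {delta}; column 1 has {alpha,beta,gamma,delta,epsilon}, so it must be zeta.
(r6,c2): row 6 has {delta,zeta}; column 2 has {alpha,beta,epsilon}, so it must be gamma.
(r6,c5): row 6 has {gamma,delta,zeta}; column 5 has {alpha,gamma,delta,epsilon}, so it must be beta.
(r1,c4): row 1 has {alpha,beta,gamma,delta,zeta}; column 4 is empty so far, so it must be epsilon.
(r2,c5): row 2 has {alpha,delta,epsilon}; column 5 has {alpha,beta,gamma,delta,epsilon}, so it must be zeta.
(r3,c2): row 3 has {alpha,beta,zeta}; column 2 has {alpha,beta,gamma,epsilon}, so it must be delta.
(r3,c4): row 3 has {alpha,beta,delta,zeta}; column 4 has {epsilon}, so it must be gamma.
(r3,c6): row 3 has {alpha,beta,gamma,delta,zeta}; column 6 has {alpha,beta,gamma,delta,zeta}, so it must be epsilon.
(r4,c3): row 4 has {alpha,beta,gamma,epsilon}; column 3 has {alpha,zeta}, so it must be delta.
(r4,c4): row 4 has {alpha,beta,gamma,delta,epsilon}; column 4 has {gamma,epsilon}, so it must be zeta.
(r5,c2): row 5 has {alpha,gamma,epsilon}; column 2 has {alpha,beta,gamma,delta,epsilon}, so it must be zeta.
(r5,c3): row 5 has {alpha,gamma,epsilon,zeta}; column 3 has {alpha,delta,zeta}, so it must be beta.
(r5,c4): row 5 has {alpha,beta,gamma,epsilon,zeta}; column 4 has {gamma,epsilon,zeta}, so it must be delta.
(r6,c3): row 6 has {beta,gamma,delta,zeta}; column 3 has {alpha,beta,delta,zeta}, so it must be epsilon.
(r6,c4): row 6 has {beta,gamma,delta,epsilon,zeta}; column 4 has {gamma,delta,epsilon,zeta}, so it must be alpha.
(r2,c3): row 2 has {alpha,delta,epsilon,zeta}; column 3 has {alpha,beta,delta,epsilon,zeta}, so it must be gamma.
(r2,c4): row 2 has {alpha,gamma,delta,epsilon,zeta}; column 4 has {alpha,gamma,delta,epsilon,zeta}, so it must be beta.

gamma beta alpha epsilon delta zeta / delta epsilon gamma beta zeta alpha / beta delta zeta gamma alpha epsilon / epsilon alpha delta zeta gamma beta / alpha zeta beta delta epsilon gamma / zeta gamma epsilon alpha beta delta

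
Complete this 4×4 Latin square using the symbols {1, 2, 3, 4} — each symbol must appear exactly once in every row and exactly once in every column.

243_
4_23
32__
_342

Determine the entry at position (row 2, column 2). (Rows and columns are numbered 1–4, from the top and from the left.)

1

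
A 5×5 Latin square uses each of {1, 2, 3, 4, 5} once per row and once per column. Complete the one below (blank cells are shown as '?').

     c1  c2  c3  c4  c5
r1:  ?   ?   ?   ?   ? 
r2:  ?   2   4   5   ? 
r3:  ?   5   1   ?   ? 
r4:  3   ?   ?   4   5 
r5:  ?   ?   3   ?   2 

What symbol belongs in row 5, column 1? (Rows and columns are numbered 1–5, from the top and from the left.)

5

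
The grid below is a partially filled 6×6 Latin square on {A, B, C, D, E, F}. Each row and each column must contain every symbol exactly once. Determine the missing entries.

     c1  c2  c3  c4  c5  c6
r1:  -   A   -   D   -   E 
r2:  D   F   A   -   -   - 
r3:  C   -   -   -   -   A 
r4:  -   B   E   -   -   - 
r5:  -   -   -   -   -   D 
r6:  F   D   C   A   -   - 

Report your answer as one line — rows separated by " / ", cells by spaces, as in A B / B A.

B A F D C E / D F A E B C / C E D B F A / A B E C D F / E C B F A D / F D C A E B

(r1,c1) = B
(r1,c3) = F
(r1,c5) = C
(r3,c2) = E
(r4,c1) = A
(r5,c1) = E
(r5,c2) = C
(r5,c3) = B
(r5,c4) = F
(r5,c5) = A
(r6,c6) = B
(r2,c6) = C
(r3,c3) = D
(r3,c4) = B
(r3,c5) = F
(r4,c4) = C
(r4,c5) = D
(r4,c6) = F
(r6,c5) = E
(r2,c4) = E
(r2,c5) = B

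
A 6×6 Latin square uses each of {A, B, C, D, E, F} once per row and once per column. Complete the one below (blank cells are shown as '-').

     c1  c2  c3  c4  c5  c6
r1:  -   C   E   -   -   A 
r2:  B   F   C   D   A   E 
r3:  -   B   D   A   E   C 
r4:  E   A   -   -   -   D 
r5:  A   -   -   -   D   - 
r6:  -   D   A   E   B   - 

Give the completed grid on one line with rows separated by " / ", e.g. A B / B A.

(r1,c5) = F
(r3,c1) = F
(r4,c5) = C
(r5,c2) = E
(r6,c1) = C
(r6,c6) = F
(r1,c1) = D
(r1,c4) = B
(r4,c4) = F
(r5,c4) = C
(r5,c6) = B
(r4,c3) = B
(r5,c3) = F

D C E B F A / B F C D A E / F B D A E C / E A B F C D / A E F C D B / C D A E B F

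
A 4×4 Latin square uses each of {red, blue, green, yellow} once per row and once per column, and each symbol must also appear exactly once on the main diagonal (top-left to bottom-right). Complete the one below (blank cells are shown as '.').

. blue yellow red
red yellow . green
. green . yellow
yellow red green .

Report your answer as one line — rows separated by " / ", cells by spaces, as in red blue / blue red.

(r1,c1) = green
(r2,c3) = blue
(r3,c1) = blue
(r3,c3) = red
(r4,c4) = blue

green blue yellow red / red yellow blue green / blue green red yellow / yellow red green blue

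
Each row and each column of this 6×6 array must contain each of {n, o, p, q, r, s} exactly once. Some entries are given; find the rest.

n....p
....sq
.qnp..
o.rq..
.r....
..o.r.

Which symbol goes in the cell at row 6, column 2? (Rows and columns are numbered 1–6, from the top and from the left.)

(r2,c3): row 2 has {q,s}; column 3 has {n,o,r}, so it must be p.
(r3,c5): row 3 has {n,p,q}; column 5 has {r,s}, so it must be o.
(r1,c5): row 1 has {n,p}; column 5 has {o,r,s}, so it must be q.
(r2,c1): row 2 has {p,q,s}; column 1 has {n,o}, so it must be r.
(r3,c1): row 3 has {n,o,p,q}; column 1 has {n,o,r}, so it must be s.
(r3,c6): row 3 has {n,o,p,q,s}; column 6 has {p,q}, so it must be r.
(r1,c3): row 1 has {n,p,q}; column 3 has {n,o,p,r}, so it must be s.
(r5,c3): row 5 has {r}; column 3 has {n,o,p,r,s}, so it must be q.
(r1,c2): row 1 has {n,p,q,s}; column 2 has {q,r}, so it must be o.
(r1,c4): row 1 has {n,o,p,q,s}; column 4 has {p,q}, so it must be r.
(r2,c2): row 2 has {p,q,r,s}; column 2 has {o,q,r}, so it must be n.
(r2,c4): row 2 has {n,p,q,r,s}; column 4 has {p,q,r}, so it must be o.
(r5,c1): row 5 has {q,r}; column 1 has {n,o,r,s}, so it must be p.
(r5,c5): row 5 has {p,q,r}; column 5 has {o,q,r,s}, so it must be n.
(r6,c1): row 6 has {o,r}; column 1 has {n,o,p,r,s}, so it must be q.
(r4,c5): row 4 has {o,q,r}; column 5 has {n,o,q,r,s}, so it must be p.
(r5,c4): row 5 has {n,p,q,r}; column 4 has {o,p,q,r}, so it must be s.
(r5,c6): row 5 has {n,p,q,r,s}; column 6 has {p,q,r}, so it must be o.
(r6,c4): row 6 has {o,q,r}; column 4 has {o,p,q,r,s}, so it must be n.
(r6,c6): row 6 has {n,o,q,r}; column 6 has {o,p,q,r}, so it must be s.
(r4,c2): row 4 has {o,p,q,r}; column 2 has {n,o,q,r}, so it must be s.
(r4,c6): row 4 has {o,p,q,r,s}; column 6 has {o,p,q,r,s}, so it must be n.
(r6,c2): row 6 has {n,o,q,r,s}; column 2 has {n,o,q,r,s}, so it must be p.

p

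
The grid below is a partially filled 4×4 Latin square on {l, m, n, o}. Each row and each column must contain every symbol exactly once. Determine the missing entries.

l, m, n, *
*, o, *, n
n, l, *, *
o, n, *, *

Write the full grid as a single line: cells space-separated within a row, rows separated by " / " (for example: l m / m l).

l m n o / m o l n / n l o m / o n m l

Cell (r1,c4): row 1 has {l,m,n}; column 4 has {n} → o.
Cell (r2,c1): row 2 has {n,o}; column 1 has {l,n,o} → m.
Cell (r2,c3): row 2 has {m,n,o}; column 3 has {n} → l.
Cell (r3,c4): row 3 has {l,n}; column 4 has {n,o} → m.
Cell (r4,c3): row 4 has {n,o}; column 3 has {l,n} → m.
Cell (r4,c4): row 4 has {m,n,o}; column 4 has {m,n,o} → l.
Cell (r3,c3): row 3 has {l,m,n}; column 3 has {l,m,n} → o.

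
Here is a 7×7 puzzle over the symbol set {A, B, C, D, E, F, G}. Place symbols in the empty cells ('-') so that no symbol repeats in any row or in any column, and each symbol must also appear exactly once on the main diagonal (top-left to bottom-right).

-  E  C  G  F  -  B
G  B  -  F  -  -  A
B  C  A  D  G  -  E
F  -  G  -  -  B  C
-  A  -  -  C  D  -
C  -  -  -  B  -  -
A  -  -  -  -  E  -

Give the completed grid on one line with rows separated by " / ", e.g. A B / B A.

(r1,c1) = D
(r1,c6) = A
(r2,c6) = C
(r3,c6) = F
(r4,c2) = D
(r4,c4) = E
(r4,c5) = A
(r5,c1) = E
(r5,c4) = B
(r6,c4) = A
(r6,c6) = G
(r7,c4) = C
(r7,c5) = D
(r7,c7) = F
(r2,c5) = E
(r5,c3) = F
(r5,c7) = G
(r6,c2) = F
(r6,c7) = D
(r7,c2) = G
(r7,c3) = B
(r2,c3) = D
(r6,c3) = E

D E C G F A B / G B D F E C A / B C A D G F E / F D G E A B C / E A F B C D G / C F E A B G D / A G B C D E F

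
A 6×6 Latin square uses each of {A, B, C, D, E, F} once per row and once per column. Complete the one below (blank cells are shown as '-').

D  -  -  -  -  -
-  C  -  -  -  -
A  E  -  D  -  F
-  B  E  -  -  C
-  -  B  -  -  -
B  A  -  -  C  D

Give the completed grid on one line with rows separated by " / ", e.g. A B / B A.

D F A C E B / E C D B F A / A E C D B F / F B E A D C / C D B F A E / B A F E C D

(r1,c2): row 1 has {D}; column 2 has {A,B,C,E}, so it must be F.
(r3,c3): row 3 has {A,D,E,F}; column 3 has {B,E}, so it must be C.
(r3,c5): row 3 has {A,C,D,E,F}; column 5 has {C}, so it must be B.
(r4,c1): row 4 has {B,C,E}; column 1 has {A,B,D}, so it must be F.
(r4,c4): row 4 has {B,C,E,F}; column 4 has {D}, so it must be A.
(r4,c5): row 4 has {A,B,C,E,F}; column 5 has {B,C}, so it must be D.
(r5,c2): row 5 has {B}; column 2 has {A,B,C,E,F}, so it must be D.
(r6,c3): row 6 has {A,B,C,D}; column 3 has {B,C,E}, so it must be F.
(r6,c4): row 6 has {A,B,C,D,F}; column 4 has {A,D}, so it must be E.
(r1,c3): row 1 has {D,F}; column 3 has {B,C,E,F}, so it must be A.
(r1,c5): row 1 has {A,D,F}; column 5 has {B,C,D}, so it must be E.
(r1,c6): row 1 has {A,D,E,F}; column 6 has {C,D,F}, so it must be B.
(r2,c1): row 2 has {C}; column 1 has {A,B,D,F}, so it must be E.
(r2,c3): row 2 has {C,E}; column 3 has {A,B,C,E,F}, so it must be D.
(r2,c6): row 2 has {C,D,E}; column 6 has {B,C,D,F}, so it must be A.
(r5,c1): row 5 has {B,D}; column 1 has {A,B,D,E,F}, so it must be C.
(r5,c4): row 5 has {B,C,D}; column 4 has {A,D,E}, so it must be F.
(r5,c5): row 5 has {B,C,D,F}; column 5 has {B,C,D,E}, so it must be A.
(r5,c6): row 5 has {A,B,C,D,F}; column 6 has {A,B,C,D,F}, so it must be E.
(r1,c4): row 1 has {A,B,D,E,F}; column 4 has {A,D,E,F}, so it must be C.
(r2,c4): row 2 has {A,C,D,E}; column 4 has {A,C,D,E,F}, so it must be B.
(r2,c5): row 2 has {A,B,C,D,E}; column 5 has {A,B,C,D,E}, so it must be F.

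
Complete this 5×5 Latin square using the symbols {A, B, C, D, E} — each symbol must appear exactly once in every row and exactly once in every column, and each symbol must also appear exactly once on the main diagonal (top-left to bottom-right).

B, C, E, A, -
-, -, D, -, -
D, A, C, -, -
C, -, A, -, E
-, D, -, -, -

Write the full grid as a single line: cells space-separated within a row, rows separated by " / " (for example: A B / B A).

B C E A D / A E D B C / D A C E B / C B A D E / E D B C A

(r1,c5) = D
(r2,c2) = E
(r3,c5) = B
(r4,c2) = B
(r4,c4) = D
(r5,c3) = B
(r5,c5) = A
(r2,c1) = A
(r2,c5) = C
(r3,c4) = E
(r5,c1) = E
(r5,c4) = C
(r2,c4) = B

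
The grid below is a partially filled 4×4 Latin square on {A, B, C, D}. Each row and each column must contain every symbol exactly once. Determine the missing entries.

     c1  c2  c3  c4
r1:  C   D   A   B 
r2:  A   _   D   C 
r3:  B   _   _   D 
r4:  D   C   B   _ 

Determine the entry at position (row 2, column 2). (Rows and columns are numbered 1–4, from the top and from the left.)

B

(r2,c2) = B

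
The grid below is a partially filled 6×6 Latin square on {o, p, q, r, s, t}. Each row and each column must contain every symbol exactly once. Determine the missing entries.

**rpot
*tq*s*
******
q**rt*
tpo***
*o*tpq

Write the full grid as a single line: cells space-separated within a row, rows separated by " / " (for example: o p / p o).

row 1 has {o,p,r,t}; column 1 has {q,t} — only s is left for (r1,c1).
row 1 has {o,p,r,s,t}; column 2 has {o,p,t} — only q is left for (r1,c2).
row 2 has {q,s,t}; column 4 has {p,r,t} — only o is left for (r2,c4).
row 4 has {q,r,t}; column 2 has {o,p,q,t} — only s is left for (r4,c2).
row 4 has {q,r,s,t}; column 3 has {o,q,r} — only p is left for (r4,c3).
row 4 has {p,q,r,s,t}; column 6 has {q,t} — only o is left for (r4,c6).
row 6 has {o,p,q,t}; column 1 has {q,s,t} — only r is left for (r6,c1).
row 6 has {o,p,q,r,t}; column 3 has {o,p,q,r} — only s is left for (r6,c3).
row 2 has {o,q,s,t}; column 1 has {q,r,s,t} — only p is left for (r2,c1).
row 2 has {o,p,q,s,t}; column 6 has {o,q,t} — only r is left for (r2,c6).
row 3 is empty so far; column 1 has {p,q,r,s,t} — only o is left for (r3,c1).
row 3 has {o}; column 2 has {o,p,q,s,t} — only r is left for (r3,c2).
row 3 has {o,r}; column 3 has {o,p,q,r,s} — only t is left for (r3,c3).
row 3 has {o,r,t}; column 5 has {o,p,s,t} — only q is left for (r3,c5).
row 5 has {o,p,t}; column 5 has {o,p,q,s,t} — only r is left for (r5,c5).
row 5 has {o,p,r,t}; column 6 has {o,q,r,t} — only s is left for (r5,c6).
row 3 has {o,q,r,t}; column 4 has {o,p,r,t} — only s is left for (r3,c4).
row 3 has {o,q,r,s,t}; column 6 has {o,q,r,s,t} — only p is left for (r3,c6).
row 5 has {o,p,r,s,t}; column 4 has {o,p,r,s,t} — only q is left for (r5,c4).

s q r p o t / p t q o s r / o r t s q p / q s p r t o / t p o q r s / r o s t p q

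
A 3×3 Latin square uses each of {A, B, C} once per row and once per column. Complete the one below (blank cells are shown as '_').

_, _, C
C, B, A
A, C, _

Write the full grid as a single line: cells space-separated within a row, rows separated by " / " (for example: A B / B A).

B A C / C B A / A C B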